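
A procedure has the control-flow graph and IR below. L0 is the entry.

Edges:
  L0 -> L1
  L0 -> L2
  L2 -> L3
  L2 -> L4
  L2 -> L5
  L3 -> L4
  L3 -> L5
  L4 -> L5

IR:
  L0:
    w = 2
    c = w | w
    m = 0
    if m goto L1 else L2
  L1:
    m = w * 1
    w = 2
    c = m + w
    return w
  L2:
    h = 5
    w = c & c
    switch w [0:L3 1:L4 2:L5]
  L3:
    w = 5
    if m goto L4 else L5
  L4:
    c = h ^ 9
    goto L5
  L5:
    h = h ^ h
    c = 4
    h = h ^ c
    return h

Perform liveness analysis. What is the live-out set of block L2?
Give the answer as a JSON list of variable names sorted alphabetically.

Answer: ["h", "m"]

Working:
Per-block:
  L0: def={c,m,w} ue=∅
  L1: def={c,m,w} ue={w}
  L2: def={h,w} ue={c}
  L3: def={w} ue={m}
  L4: def={c} ue={h}
  L5: def={c,h} ue={h}

Liveness:
  L0 li=∅ lo={c,m,w}
  L1 li={w} lo=∅
  L2 li={c,m} lo={h,m}
  L3 li={h,m} lo={h}
  L4 li={h} lo={h}
  L5 li={h} lo=∅

live-out(L2) = ["h", "m"]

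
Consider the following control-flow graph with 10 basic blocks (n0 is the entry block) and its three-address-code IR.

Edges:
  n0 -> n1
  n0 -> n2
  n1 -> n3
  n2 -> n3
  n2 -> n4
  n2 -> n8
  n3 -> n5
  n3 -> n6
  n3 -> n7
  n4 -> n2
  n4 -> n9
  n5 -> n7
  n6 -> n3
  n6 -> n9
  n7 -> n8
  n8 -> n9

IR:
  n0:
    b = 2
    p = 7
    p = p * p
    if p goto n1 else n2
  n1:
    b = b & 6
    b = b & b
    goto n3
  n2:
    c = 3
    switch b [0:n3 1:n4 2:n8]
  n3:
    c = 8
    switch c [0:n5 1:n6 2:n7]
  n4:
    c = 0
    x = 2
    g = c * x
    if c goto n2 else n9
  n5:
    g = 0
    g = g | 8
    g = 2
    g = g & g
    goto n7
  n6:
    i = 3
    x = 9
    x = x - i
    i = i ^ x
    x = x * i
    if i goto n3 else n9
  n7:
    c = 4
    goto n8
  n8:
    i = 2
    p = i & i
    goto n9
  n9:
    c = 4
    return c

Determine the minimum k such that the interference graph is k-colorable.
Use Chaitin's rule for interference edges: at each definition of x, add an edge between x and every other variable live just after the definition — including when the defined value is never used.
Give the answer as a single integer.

def/use:
  n0: def={b,p} ue=∅
  n1: def={b} ue={b}
  n2: def={c} ue={b}
  n3: def={c} ue=∅
  n4: def={c,g,x} ue=∅
  n5: def={g} ue=∅
  n6: def={i,x} ue=∅
  n7: def={c} ue=∅
  n8: def={i,p} ue=∅
  n9: def={c} ue=∅

Liveness:
  n0: in=∅ out={b}
  n1: in={b} out=∅
  n2: in={b} out={b}
  n3: in=∅ out=∅
  n4: in={b} out={b}
  n5: in=∅ out=∅
  n6: in=∅ out=∅
  n7: in=∅ out=∅
  n8: in=∅ out=∅
  n9: in=∅ out=∅

Interference:
  b↔{c,g,p,x}
  c↔{b,g,x}
  g↔{b,c}
  i↔{x}
  p↔{b}
  x↔{b,c,i}

Colouring:
  lower bound: {b,c,g} mutually conflict ⇒ χ ≥ 3
  3-colouring: r0={b,i}  r1={c,p}  r2={g,x}
  χ = 3

Answer: 3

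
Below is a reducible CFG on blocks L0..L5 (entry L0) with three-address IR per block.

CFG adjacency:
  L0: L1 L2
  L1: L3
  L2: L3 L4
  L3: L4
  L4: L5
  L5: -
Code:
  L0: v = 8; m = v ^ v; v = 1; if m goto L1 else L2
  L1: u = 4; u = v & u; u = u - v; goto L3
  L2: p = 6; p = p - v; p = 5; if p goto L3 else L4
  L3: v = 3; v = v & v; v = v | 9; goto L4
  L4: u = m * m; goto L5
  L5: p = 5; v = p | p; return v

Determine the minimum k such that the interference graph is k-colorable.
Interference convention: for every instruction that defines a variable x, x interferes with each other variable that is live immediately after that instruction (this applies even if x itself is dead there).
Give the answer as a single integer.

Answer: 3

Analysis:
Per-block:
  L0 def {m,v} use ∅
  L1 def {u} use {v}
  L2 def {p} use {v}
  L3 def {v} use ∅
  L4 def {u} use {m}
  L5 def {p,v} use ∅

Liveness:
  L0 li=∅ lo={m,v}
  L1 li={m,v} lo={m}
  L2 li={m,v} lo={m}
  L3 li={m} lo={m}
  L4 li={m} lo=∅
  L5 li=∅ lo=∅

Interference:
  m — {p,u,v}
  p — {m,v}
  u — {m,v}
  v — {m,p,u}

Registers:
  {m,p,v} pairwise interfere (3-clique) ⇒ χ ≥ 3
  3-colouring: c0={m}  c1={v}  c2={p,u}
  χ = 3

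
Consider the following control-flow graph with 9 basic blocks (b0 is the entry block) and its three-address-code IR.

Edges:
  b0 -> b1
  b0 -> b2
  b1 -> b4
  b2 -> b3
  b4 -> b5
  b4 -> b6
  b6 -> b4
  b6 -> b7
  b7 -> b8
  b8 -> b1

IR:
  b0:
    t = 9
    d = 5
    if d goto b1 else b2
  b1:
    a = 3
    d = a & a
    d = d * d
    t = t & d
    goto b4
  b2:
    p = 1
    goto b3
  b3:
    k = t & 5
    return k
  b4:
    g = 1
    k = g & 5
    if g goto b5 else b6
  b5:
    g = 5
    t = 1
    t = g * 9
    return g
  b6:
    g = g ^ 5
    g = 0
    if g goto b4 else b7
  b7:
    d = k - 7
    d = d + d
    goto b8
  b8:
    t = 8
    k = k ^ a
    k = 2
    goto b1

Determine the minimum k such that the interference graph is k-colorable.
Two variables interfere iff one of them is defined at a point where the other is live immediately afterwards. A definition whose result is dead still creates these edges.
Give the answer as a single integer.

Answer: 4

Working:
Per-block:
  b0 def {d,t} use ∅
  b1 def {a,d,t} use {t}
  b2 def {p} use ∅
  b3 def {k} use {t}
  b4 def {g,k} use ∅
  b5 def {g,t} use ∅
  b6 def {g} use {g}
  b7 def {d} use {k}
  b8 def {k,t} use {a,k}

Liveness:
  b0 li=∅ lo={t}
  b1 li={t} lo={a}
  b2 li={t} lo={t}
  b3 li={t} lo=∅
  b4 li={a} lo={a,g,k}
  b5 li=∅ lo=∅
  b6 li={a,g,k} lo={a,k}
  b7 li={a,k} lo={a,k}
  b8 li={a,k} lo={t}

Interference:
  a: {d,g,k,t}
  d: {a,k,t}
  g: {a,k,t}
  k: {a,d,g,t}
  p: {t}
  t: {a,d,g,k,p}

Chromatic number:
  clique {a,d,k,t} ⇒ need ≥ 4
  4-colouring: c0={t}  c1={a,p}  c2={k}  c3={d,g}
  χ = 4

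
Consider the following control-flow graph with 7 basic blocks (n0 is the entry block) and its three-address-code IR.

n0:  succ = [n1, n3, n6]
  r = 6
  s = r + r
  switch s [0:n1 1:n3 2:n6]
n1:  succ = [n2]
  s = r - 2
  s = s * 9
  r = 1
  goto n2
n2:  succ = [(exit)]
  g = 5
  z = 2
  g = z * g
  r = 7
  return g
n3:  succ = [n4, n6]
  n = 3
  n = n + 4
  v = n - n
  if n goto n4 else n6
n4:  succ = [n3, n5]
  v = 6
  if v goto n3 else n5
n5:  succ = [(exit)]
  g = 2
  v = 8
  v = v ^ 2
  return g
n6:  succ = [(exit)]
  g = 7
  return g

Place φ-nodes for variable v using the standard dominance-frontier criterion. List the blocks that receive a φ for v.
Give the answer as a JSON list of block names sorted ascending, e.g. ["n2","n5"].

idom tree: n1←n0 n2←n1 n3←n0 n4←n3 n5←n4 n6←n0
Dom∩ at merges:
  n3: preds {n0,n4}: {n0} ∩ {n0,n3,n4} = {n0}; idom=n0
  n6: preds {n0,n3}: {n0} ∩ {n0,n3} = {n0}; idom=n0

Frontier:
  n3←n0: walk · to n0
  n3←n4: walk n4→n3 to n0
  n6←n0: walk · to n0
  n6←n3: walk n3 to n0
  n0: DF=∅
  n1: DF=∅
  n2: DF=∅
  n3: DF={n3,n6}
  n4: DF={n3}
  n5: DF=∅
  n6: DF=∅

φ for v: defs {n3,n4,n5}
  DF⁺ = {n3,n6}

Answer: ["n3", "n6"]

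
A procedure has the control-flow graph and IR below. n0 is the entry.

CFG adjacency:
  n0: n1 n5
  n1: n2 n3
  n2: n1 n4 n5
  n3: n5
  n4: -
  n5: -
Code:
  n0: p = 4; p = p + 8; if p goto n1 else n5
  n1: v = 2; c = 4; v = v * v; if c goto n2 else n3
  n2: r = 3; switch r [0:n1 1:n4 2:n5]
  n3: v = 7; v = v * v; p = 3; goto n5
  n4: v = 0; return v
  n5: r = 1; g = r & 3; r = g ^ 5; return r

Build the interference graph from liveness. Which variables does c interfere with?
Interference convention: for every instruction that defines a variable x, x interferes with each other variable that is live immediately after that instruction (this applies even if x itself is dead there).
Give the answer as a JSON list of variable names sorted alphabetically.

Block summaries:
  n0: {p} / ∅
  n1: {c,v} / ∅
  n2: {r} / ∅
  n3: {p,v} / ∅
  n4: {v} / ∅
  n5: {g,r} / ∅

Backward fixpoint:
  n0 li=∅ lo=∅
  n1 li=∅ lo=∅
  n2 li=∅ lo=∅
  n3 li=∅ lo=∅
  n4 li=∅ lo=∅
  n5 li=∅ lo=∅

Interference:
  c — {v}
  g — ∅
  p — ∅
  r — ∅
  v — {c}

N(c) = ["v"]

Answer: ["v"]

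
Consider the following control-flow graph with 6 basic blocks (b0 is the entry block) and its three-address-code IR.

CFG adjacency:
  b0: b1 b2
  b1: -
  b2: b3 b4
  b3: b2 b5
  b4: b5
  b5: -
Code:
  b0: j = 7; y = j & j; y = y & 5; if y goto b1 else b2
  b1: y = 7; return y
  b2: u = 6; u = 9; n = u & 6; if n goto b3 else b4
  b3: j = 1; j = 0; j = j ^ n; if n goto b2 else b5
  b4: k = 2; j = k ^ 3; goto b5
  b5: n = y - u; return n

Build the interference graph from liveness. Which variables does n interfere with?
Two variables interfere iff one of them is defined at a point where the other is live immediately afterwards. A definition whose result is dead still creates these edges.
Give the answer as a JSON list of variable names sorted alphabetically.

Answer: ["j", "u", "y"]

Derivation:
Block summaries:
  b0 def {j,y} use ∅
  b1 def {y} use ∅
  b2 def {n,u} use ∅
  b3 def {j} use {n}
  b4 def {j,k} use ∅
  b5 def {n} use {u,y}

Liveness:
  b0 li=∅ lo={y}
  b1 li=∅ lo=∅
  b2 li={y} lo={n,u,y}
  b3 li={n,u,y} lo={u,y}
  b4 li={u,y} lo={u,y}
  b5 li={u,y} lo=∅

Interfere edges:
  j: {n,u,y}
  k: {u,y}
  n: {j,u,y}
  u: {j,k,n,y}
  y: {j,k,n,u}

N(n) = ["j", "u", "y"]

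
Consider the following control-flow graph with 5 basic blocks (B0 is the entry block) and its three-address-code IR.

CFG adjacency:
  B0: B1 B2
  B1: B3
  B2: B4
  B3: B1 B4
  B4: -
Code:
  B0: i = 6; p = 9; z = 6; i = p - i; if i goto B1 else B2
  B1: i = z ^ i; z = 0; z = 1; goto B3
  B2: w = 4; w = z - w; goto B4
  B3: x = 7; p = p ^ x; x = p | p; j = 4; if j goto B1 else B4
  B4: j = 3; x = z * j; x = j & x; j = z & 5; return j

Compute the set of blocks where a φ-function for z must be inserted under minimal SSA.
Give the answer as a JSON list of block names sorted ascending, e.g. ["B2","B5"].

Answer: ["B1", "B4"]

Working:
idom tree: B1←B0 B2←B0 B3←B1 B4←B0
Join-block Dom:
  B1: preds {B0,B3}: {B0} ∩ {B0,B1,B3} = {B0}; idom=B0
  B4: preds {B2,B3}: {B0,B2} ∩ {B0,B1,B3} = {B0}; idom=B0

Frontier:
  join B1 pred B0: · stop@B0
  join B1 pred B3: B3→B1 stop@B0
  join B4 pred B2: B2 stop@B0
  join B4 pred B3: B3→B1 stop@B0
  DF(B0)=∅
  DF(B1)={B1,B4}
  DF(B2)={B4}
  DF(B3)={B1,B4}
  DF(B4)=∅

φ for z: defs {B0,B1}
  DF⁺ = {B1,B4}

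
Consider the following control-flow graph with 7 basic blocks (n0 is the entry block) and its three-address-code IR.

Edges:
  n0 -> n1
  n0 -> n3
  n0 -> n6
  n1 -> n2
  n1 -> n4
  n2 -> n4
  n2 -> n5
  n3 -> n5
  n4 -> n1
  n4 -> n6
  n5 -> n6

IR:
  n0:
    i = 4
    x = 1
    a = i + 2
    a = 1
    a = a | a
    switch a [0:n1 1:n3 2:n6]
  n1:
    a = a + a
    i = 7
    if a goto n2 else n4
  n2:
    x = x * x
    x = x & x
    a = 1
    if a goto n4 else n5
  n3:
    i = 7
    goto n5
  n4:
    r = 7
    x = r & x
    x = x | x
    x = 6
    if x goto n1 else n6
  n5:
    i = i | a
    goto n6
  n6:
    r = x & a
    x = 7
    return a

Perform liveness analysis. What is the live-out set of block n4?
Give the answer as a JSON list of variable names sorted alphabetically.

Block summaries:
  n0: def={a,i,x} ue=∅
  n1: def={a,i} ue={a}
  n2: def={a,x} ue={x}
  n3: def={i} ue=∅
  n4: def={r,x} ue={x}
  n5: def={i} ue={a,i}
  n6: def={r,x} ue={a,x}

Live sets:
  live n0: ∅→{a,x}
  live n1: {a,x}→{a,i,x}
  live n2: {i,x}→{a,i,x}
  live n3: {a,x}→{a,i,x}
  live n4: {a,x}→{a,x}
  live n5: {a,i,x}→{a,x}
  live n6: {a,x}→∅

live-out(n4) = ["a", "x"]

Answer: ["a", "x"]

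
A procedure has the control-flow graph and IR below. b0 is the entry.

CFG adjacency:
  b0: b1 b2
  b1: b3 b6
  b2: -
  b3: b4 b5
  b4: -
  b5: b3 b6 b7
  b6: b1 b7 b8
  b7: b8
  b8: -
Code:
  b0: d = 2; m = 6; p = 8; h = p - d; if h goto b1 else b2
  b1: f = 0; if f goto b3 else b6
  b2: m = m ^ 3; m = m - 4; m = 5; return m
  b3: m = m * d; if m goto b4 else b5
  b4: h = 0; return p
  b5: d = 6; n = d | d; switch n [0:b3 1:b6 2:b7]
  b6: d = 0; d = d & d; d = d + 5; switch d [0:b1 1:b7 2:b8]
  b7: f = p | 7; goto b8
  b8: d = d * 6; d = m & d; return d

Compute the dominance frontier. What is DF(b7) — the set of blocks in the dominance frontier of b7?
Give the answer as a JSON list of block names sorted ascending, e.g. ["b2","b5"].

Answer: ["b8"]

Working:
idom tree: b1←b0 b2←b0 b3←b1 b4←b3 b5←b3 b6←b1 b7←b1 b8←b1
Dom at joins:
  b1: preds {b0,b6}: {b0} ∩ {b0,b1,b6} = {b0}; idom=b0
  b3: preds {b1,b5}: {b0,b1} ∩ {b0,b1,b3,b5} = {b0,b1}; idom=b1
  b6: preds {b1,b5}: {b0,b1} ∩ {b0,b1,b3,b5} = {b0,b1}; idom=b1
  b7: preds {b5,b6}: {b0,b1,b3,b5} ∩ {b0,b1,b6} = {b0,b1}; idom=b1
  b8: preds {b6,b7}: {b0,b1,b6} ∩ {b0,b1,b7} = {b0,b1}; idom=b1

DF walk-up:
  b1←b0: walk · to b0
  b1←b6: walk b6→b1 to b0
  b3←b1: walk · to b1
  b3←b5: walk b5→b3 to b1
  b6←b1: walk · to b1
  b6←b5: walk b5→b3 to b1
  b7←b5: walk b5→b3 to b1
  b7←b6: walk b6 to b1
  b8←b6: walk b6 to b1
  b8←b7: walk b7 to b1
  b0: DF=∅
  b1: DF={b1}
  b2: DF=∅
  b3: DF={b3,b6,b7}
  b4: DF=∅
  b5: DF={b3,b6,b7}
  b6: DF={b1,b7,b8}
  b7: DF={b8}
  b8: DF=∅

DF(b7) = ["b8"]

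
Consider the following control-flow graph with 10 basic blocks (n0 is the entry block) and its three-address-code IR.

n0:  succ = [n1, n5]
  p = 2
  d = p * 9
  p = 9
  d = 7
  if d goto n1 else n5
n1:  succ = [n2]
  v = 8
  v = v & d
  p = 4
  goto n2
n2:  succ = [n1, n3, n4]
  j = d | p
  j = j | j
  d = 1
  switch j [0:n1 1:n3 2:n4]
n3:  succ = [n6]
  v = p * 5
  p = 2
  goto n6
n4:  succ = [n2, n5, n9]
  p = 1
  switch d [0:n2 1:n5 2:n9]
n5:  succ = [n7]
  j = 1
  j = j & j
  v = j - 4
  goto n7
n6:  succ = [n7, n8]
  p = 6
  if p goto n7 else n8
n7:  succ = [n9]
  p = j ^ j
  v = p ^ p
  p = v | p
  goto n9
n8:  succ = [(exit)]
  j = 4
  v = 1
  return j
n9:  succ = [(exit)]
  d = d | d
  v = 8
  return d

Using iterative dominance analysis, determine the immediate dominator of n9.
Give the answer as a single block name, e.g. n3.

idom tree: n1←n0 n2←n1 n3←n2 n4←n2 n5←n0 n6←n3 n7←n0 n8←n6 n9←n0
Join-block Dom:
  n1: preds {n0,n2}: {n0} ∩ {n0,n1,n2} = {n0}; idom=n0
  n2: preds {n1,n4}: {n0,n1} ∩ {n0,n1,n2,n4} = {n0,n1}; idom=n1
  n5: preds {n0,n4}: {n0} ∩ {n0,n1,n2,n4} = {n0}; idom=n0
  n7: preds {n5,n6}: {n0,n5} ∩ {n0,n1,n2,n3,n6} = {n0}; idom=n0
  n9: preds {n4,n7}: {n0,n1,n2,n4} ∩ {n0,n7} = {n0}; idom=n0

idom(n9) = n0

Answer: n0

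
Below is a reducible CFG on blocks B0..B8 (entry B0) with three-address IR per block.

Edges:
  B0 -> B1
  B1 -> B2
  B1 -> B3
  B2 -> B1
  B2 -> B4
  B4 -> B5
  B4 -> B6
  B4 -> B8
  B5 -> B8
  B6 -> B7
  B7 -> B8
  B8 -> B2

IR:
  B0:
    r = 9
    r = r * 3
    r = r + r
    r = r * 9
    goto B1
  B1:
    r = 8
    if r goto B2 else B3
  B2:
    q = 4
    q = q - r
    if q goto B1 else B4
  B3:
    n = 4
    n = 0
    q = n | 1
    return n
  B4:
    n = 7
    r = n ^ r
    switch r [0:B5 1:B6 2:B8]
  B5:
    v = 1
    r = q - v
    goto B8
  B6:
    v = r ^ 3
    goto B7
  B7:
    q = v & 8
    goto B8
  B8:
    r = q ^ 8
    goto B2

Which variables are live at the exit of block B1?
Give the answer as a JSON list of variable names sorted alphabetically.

Per-block:
  B0: {r} / ∅
  B1: {r} / ∅
  B2: {q} / {r}
  B3: {n,q} / ∅
  B4: {n,r} / {r}
  B5: {r,v} / {q}
  B6: {v} / {r}
  B7: {q} / {v}
  B8: {r} / {q}

Liveness:
  B0 li=∅ lo=∅
  B1 li=∅ lo={r}
  B2 li={r} lo={q,r}
  B3 li=∅ lo=∅
  B4 li={q,r} lo={q,r}
  B5 li={q} lo={q}
  B6 li={r} lo={v}
  B7 li={v} lo={q}
  B8 li={q} lo={r}

live-out(B1) = ["r"]

Answer: ["r"]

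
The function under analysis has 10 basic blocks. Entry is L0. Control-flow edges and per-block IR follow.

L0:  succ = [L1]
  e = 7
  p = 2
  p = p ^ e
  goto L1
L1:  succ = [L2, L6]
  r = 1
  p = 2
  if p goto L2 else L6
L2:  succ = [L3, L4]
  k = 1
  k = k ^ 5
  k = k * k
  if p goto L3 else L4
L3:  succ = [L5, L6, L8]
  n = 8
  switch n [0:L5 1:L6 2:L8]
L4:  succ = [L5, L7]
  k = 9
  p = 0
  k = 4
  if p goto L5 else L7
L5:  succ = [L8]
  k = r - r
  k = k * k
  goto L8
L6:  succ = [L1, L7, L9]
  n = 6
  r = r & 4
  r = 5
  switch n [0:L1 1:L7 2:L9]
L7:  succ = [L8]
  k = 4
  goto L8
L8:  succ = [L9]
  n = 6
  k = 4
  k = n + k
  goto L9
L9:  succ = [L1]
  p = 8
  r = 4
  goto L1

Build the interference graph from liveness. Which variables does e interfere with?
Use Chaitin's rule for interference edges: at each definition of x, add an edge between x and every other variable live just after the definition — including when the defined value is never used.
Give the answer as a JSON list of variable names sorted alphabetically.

Answer: ["p"]

Derivation:
def/use:
  L0: def={e,p} ue=∅
  L1: def={p,r} ue=∅
  L2: def={k} ue={p}
  L3: def={n} ue=∅
  L4: def={k,p} ue=∅
  L5: def={k} ue={r}
  L6: def={n,r} ue={r}
  L7: def={k} ue=∅
  L8: def={k,n} ue=∅
  L9: def={p,r} ue=∅

Liveness:
  L0: in=∅ out=∅
  L1: in=∅ out={p,r}
  L2: in={p,r} out={r}
  L3: in={r} out={r}
  L4: in={r} out={r}
  L5: in={r} out=∅
  L6: in={r} out=∅
  L7: in=∅ out=∅
  L8: in=∅ out=∅
  L9: in=∅ out=∅

Interference:
  e: {p}
  k: {n,p,r}
  n: {k,r}
  p: {e,k,r}
  r: {k,n,p}

N(e) = ["p"]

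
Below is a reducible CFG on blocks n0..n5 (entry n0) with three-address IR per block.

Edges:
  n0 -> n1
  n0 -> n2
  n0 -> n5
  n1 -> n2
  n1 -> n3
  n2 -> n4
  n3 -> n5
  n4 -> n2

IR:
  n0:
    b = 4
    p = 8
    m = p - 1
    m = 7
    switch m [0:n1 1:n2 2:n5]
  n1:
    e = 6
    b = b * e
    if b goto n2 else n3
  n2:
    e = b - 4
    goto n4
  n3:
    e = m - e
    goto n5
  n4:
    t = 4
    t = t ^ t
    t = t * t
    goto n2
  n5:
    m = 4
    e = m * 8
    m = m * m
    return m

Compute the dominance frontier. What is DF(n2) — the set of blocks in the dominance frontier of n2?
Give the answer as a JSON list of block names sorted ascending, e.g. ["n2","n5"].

Answer: ["n2"]

Analysis:
idom tree: n1←n0 n2←n0 n3←n1 n4←n2 n5←n0
Join-block Dom:
  n2: preds {n0,n1,n4}: {n0} ∩ {n0,n1} ∩ {n0,n2,n4} = {n0}; idom=n0
  n5: preds {n0,n3}: {n0} ∩ {n0,n1,n3} = {n0}; idom=n0

Frontier:
  n2←n0: walk · to n0
  n2←n1: walk n1 to n0
  n2←n4: walk n4→n2 to n0
  n5←n0: walk · to n0
  n5←n3: walk n3→n1 to n0
  n0 → ∅
  n1 → {n2,n5}
  n2 → {n2}
  n3 → {n5}
  n4 → {n2}
  n5 → ∅

DF(n2) = ["n2"]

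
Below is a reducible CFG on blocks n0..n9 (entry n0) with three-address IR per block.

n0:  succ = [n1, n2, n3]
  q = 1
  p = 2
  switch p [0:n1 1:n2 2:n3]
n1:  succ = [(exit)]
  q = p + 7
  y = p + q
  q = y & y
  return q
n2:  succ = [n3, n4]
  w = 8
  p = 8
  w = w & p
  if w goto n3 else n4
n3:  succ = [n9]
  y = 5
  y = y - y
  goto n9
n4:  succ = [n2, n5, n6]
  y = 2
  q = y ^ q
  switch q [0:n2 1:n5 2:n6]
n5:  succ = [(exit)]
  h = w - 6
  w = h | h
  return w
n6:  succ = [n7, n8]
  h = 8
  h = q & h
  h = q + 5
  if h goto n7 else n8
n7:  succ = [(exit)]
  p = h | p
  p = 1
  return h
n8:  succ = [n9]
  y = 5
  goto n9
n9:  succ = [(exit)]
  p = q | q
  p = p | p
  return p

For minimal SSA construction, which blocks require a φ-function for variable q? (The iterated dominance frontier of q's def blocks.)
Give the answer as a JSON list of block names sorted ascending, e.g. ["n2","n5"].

Answer: ["n2", "n3", "n9"]

Analysis:
idom tree: n1←n0 n2←n0 n3←n0 n4←n2 n5←n4 n6←n4 n7←n6 n8←n6 n9←n0
Dom∩ at merges:
  n2: preds {n0,n4}: {n0} ∩ {n0,n2,n4} = {n0}; idom=n0
  n3: preds {n0,n2}: {n0} ∩ {n0,n2} = {n0}; idom=n0
  n9: preds {n3,n8}: {n0,n3} ∩ {n0,n2,n4,n6,n8} = {n0}; idom=n0

DF derivation:
  join n2 pred n0: · stop@n0
  join n2 pred n4: n4→n2 stop@n0
  join n3 pred n0: · stop@n0
  join n3 pred n2: n2 stop@n0
  join n9 pred n3: n3 stop@n0
  join n9 pred n8: n8→n6→n4→n2 stop@n0
  DF(n0)=∅
  DF(n1)=∅
  DF(n2)={n2,n3,n9}
  DF(n3)={n9}
  DF(n4)={n2,n9}
  DF(n5)=∅
  DF(n6)={n9}
  DF(n7)=∅
  DF(n8)={n9}
  DF(n9)=∅

φ for q: defs {n0,n1,n4}
  DF⁺ = {n2,n3,n9}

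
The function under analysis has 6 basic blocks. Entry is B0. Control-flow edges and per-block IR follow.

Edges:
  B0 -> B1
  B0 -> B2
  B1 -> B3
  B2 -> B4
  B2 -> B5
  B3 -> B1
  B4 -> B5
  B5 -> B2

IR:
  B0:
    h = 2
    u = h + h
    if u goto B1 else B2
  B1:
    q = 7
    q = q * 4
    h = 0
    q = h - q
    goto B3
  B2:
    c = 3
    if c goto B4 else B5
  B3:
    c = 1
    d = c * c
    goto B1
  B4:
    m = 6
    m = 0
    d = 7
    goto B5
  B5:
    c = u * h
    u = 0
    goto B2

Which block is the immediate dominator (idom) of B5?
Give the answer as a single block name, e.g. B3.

Answer: B2

Analysis:
idom tree: B1←B0 B2←B0 B3←B1 B4←B2 B5←B2
Dom at joins:
  B1: preds {B0,B3}: {B0} ∩ {B0,B1,B3} = {B0}; idom=B0
  B2: preds {B0,B5}: {B0} ∩ {B0,B2,B5} = {B0}; idom=B0
  B5: preds {B2,B4}: {B0,B2} ∩ {B0,B2,B4} = {B0,B2}; idom=B2

idom(B5) = B2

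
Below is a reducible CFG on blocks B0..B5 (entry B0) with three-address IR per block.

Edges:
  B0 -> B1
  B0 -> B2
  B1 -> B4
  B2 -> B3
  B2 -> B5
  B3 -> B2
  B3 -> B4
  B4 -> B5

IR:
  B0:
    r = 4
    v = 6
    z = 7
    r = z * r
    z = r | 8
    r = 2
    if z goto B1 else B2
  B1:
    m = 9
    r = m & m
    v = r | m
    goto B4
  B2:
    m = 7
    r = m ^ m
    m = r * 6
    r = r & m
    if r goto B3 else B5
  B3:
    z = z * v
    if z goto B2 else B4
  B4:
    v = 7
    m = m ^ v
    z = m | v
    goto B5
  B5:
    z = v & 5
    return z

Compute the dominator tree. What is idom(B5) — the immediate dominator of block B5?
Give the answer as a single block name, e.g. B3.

idom tree: B1←B0 B2←B0 B3←B2 B4←B0 B5←B0
Dom∩ at merges:
  B2: preds {B0,B3}: {B0} ∩ {B0,B2,B3} = {B0}; idom=B0
  B4: preds {B1,B3}: {B0,B1} ∩ {B0,B2,B3} = {B0}; idom=B0
  B5: preds {B2,B4}: {B0,B2} ∩ {B0,B4} = {B0}; idom=B0

idom(B5) = B0

Answer: B0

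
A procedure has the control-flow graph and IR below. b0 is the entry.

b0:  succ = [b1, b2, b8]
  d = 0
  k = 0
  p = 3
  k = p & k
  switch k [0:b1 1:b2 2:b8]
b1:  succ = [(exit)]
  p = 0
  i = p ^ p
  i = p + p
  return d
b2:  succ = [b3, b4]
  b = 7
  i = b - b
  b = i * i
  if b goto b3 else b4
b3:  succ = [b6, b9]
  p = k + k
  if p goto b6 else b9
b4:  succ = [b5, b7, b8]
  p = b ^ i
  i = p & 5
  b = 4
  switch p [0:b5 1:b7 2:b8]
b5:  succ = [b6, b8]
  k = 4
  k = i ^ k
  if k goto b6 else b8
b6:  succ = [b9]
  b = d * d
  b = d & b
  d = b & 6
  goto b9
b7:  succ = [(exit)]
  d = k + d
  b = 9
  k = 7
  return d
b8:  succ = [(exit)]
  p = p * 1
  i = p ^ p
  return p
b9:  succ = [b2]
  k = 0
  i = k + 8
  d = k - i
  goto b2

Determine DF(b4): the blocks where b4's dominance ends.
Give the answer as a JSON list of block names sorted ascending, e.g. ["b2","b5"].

Answer: ["b6", "b8"]

Working:
idom tree: b1←b0 b2←b0 b3←b2 b4←b2 b5←b4 b6←b2 b7←b4 b8←b0 b9←b2
Join-block Dom:
  b2: preds {b0,b9}: {b0} ∩ {b0,b2,b9} = {b0}; idom=b0
  b6: preds {b3,b5}: {b0,b2,b3} ∩ {b0,b2,b4,b5} = {b0,b2}; idom=b2
  b8: preds {b0,b4,b5}: {b0} ∩ {b0,b2,b4} ∩ {b0,b2,b4,b5} = {b0}; idom=b0
  b9: preds {b3,b6}: {b0,b2,b3} ∩ {b0,b2,b6} = {b0,b2}; idom=b2

Frontier:
  b2←b0: walk · to b0
  b2←b9: walk b9→b2 to b0
  b6←b3: walk b3 to b2
  b6←b5: walk b5→b4 to b2
  b8←b0: walk · to b0
  b8←b4: walk b4→b2 to b0
  b8←b5: walk b5→b4→b2 to b0
  b9←b3: walk b3 to b2
  b9←b6: walk b6 to b2
  DF(b0)=∅
  DF(b1)=∅
  DF(b2)={b2,b8}
  DF(b3)={b6,b9}
  DF(b4)={b6,b8}
  DF(b5)={b6,b8}
  DF(b6)={b9}
  DF(b7)=∅
  DF(b8)=∅
  DF(b9)={b2}

DF(b4) = ["b6", "b8"]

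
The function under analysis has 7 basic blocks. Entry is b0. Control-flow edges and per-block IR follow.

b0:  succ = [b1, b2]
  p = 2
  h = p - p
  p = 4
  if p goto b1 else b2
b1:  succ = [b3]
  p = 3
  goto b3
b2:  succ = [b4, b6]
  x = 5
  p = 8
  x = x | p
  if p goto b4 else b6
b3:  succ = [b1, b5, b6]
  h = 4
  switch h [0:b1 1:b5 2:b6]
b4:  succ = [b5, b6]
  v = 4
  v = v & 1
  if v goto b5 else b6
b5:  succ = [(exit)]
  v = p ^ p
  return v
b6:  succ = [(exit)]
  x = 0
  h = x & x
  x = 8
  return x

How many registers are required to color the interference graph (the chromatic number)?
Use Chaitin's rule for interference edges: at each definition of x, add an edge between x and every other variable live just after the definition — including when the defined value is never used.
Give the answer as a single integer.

Block summaries:
  b0: def={h,p} ue=∅
  b1: def={p} ue=∅
  b2: def={p,x} ue=∅
  b3: def={h} ue=∅
  b4: def={v} ue=∅
  b5: def={v} ue={p}
  b6: def={h,x} ue=∅

Liveness:
  b0 li=∅ lo=∅
  b1 li=∅ lo={p}
  b2 li=∅ lo={p}
  b3 li={p} lo={p}
  b4 li={p} lo={p}
  b5 li={p} lo=∅
  b6 li=∅ lo=∅

Interfere edges:
  h — {p}
  p — {h,v,x}
  v — {p}
  x — {p}

Chromatic number:
  clique {h,p} ⇒ need ≥ 2
  assign h→R1 p→R0 v→R1 x→R1 — no edge inside a register ⇒ χ ≤ 2
  χ = 2

Answer: 2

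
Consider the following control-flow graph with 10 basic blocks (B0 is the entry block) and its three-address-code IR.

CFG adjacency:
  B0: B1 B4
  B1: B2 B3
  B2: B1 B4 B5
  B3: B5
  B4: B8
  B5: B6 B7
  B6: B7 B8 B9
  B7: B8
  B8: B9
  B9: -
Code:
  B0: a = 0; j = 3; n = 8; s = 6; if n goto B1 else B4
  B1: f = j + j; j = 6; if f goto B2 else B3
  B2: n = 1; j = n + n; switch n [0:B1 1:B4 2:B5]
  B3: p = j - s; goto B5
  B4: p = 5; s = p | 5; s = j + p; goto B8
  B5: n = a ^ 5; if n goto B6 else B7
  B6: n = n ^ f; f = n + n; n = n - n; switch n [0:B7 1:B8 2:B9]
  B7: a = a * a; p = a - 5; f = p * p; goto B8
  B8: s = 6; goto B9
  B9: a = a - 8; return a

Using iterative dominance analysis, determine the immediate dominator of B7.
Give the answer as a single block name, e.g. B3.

Answer: B5

Derivation:
idom tree: B1←B0 B2←B1 B3←B1 B4←B0 B5←B1 B6←B5 B7←B5 B8←B0 B9←B0
Dom∩ at merges:
  B1: preds {B0,B2}: {B0} ∩ {B0,B1,B2} = {B0}; idom=B0
  B4: preds {B0,B2}: {B0} ∩ {B0,B1,B2} = {B0}; idom=B0
  B5: preds {B2,B3}: {B0,B1,B2} ∩ {B0,B1,B3} = {B0,B1}; idom=B1
  B7: preds {B5,B6}: {B0,B1,B5} ∩ {B0,B1,B5,B6} = {B0,B1,B5}; idom=B5
  B8: preds {B4,B6,B7}: {B0,B4} ∩ {B0,B1,B5,B6} ∩ {B0,B1,B5,B7} = {B0}; idom=B0
  B9: preds {B6,B8}: {B0,B1,B5,B6} ∩ {B0,B8} = {B0}; idom=B0

idom(B7) = B5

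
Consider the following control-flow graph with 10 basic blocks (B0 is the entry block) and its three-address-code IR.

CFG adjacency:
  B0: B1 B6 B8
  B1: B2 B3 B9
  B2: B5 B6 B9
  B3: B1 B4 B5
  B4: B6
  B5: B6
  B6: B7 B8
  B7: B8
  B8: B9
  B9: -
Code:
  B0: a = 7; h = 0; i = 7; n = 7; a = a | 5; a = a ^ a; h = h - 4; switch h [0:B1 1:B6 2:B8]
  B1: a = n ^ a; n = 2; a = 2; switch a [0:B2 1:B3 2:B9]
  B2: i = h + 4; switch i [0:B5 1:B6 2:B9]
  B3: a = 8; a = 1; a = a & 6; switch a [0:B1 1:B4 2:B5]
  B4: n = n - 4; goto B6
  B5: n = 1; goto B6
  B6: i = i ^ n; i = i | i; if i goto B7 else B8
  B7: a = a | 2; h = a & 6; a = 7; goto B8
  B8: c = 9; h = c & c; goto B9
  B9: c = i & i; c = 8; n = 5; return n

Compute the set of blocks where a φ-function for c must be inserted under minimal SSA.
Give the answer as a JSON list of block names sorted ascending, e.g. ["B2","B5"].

idom tree: B1←B0 B2←B1 B3←B1 B4←B3 B5←B1 B6←B0 B7←B6 B8←B0 B9←B0
Dom∩ at merges:
  B1: preds {B0,B3}: {B0} ∩ {B0,B1,B3} = {B0}; idom=B0
  B5: preds {B2,B3}: {B0,B1,B2} ∩ {B0,B1,B3} = {B0,B1}; idom=B1
  B6: preds {B0,B2,B4,B5}: {B0} ∩ {B0,B1,B2} ∩ {B0,B1,B3,B4} ∩ {B0,B1,B5} = {B0}; idom=B0
  B8: preds {B0,B6,B7}: {B0} ∩ {B0,B6} ∩ {B0,B6,B7} = {B0}; idom=B0
  B9: preds {B1,B2,B8}: {B0,B1} ∩ {B0,B1,B2} ∩ {B0,B8} = {B0}; idom=B0

DF walk-up:
  join B1 pred B0: · stop@B0
  join B1 pred B3: B3→B1 stop@B0
  join B5 pred B2: B2 stop@B1
  join B5 pred B3: B3 stop@B1
  join B6 pred B0: · stop@B0
  join B6 pred B2: B2→B1 stop@B0
  join B6 pred B4: B4→B3→B1 stop@B0
  join B6 pred B5: B5→B1 stop@B0
  join B8 pred B0: · stop@B0
  join B8 pred B6: B6 stop@B0
  join B8 pred B7: B7→B6 stop@B0
  join B9 pred B1: B1 stop@B0
  join B9 pred B2: B2→B1 stop@B0
  join B9 pred B8: B8 stop@B0
  B0: DF=∅
  B1: DF={B1,B6,B9}
  B2: DF={B5,B6,B9}
  B3: DF={B1,B5,B6}
  B4: DF={B6}
  B5: DF={B6}
  B6: DF={B8}
  B7: DF={B8}
  B8: DF={B9}
  B9: DF=∅

φ for c: defs {B8,B9}
  DF⁺ = {B9}

Answer: ["B9"]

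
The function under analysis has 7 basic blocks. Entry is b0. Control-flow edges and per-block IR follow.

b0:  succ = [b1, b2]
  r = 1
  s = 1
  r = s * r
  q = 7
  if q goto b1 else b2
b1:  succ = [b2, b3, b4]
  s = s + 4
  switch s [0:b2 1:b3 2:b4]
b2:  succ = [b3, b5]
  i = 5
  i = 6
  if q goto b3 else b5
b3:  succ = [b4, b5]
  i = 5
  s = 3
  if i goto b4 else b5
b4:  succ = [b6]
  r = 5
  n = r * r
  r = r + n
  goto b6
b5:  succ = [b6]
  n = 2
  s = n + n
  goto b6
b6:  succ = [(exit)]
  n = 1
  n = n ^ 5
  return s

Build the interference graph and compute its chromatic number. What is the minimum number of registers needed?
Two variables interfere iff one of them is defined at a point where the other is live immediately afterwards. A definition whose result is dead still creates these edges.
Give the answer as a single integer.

Answer: 3

Analysis:
Per-block:
  b0: {q,r,s} / ∅
  b1: {s} / {s}
  b2: {i} / {q}
  b3: {i,s} / ∅
  b4: {n,r} / ∅
  b5: {n,s} / ∅
  b6: {n} / {s}

Liveness:
  live b0: ∅→{q,s}
  live b1: {q,s}→{q,s}
  live b2: {q}→∅
  live b3: ∅→{s}
  live b4: {s}→{s}
  live b5: ∅→{s}
  live b6: {s}→∅

Interference:
  i: {q,s}
  n: {r,s}
  q: {i,s}
  r: {n,s}
  s: {i,n,q,r}

Colouring:
  {i,q,s} pairwise interfere (3-clique) ⇒ χ ≥ 3
  assign i→R1 n→R1 q→R2 r→R2 s→R0 — no edge inside a register ⇒ χ ≤ 3
  χ = 3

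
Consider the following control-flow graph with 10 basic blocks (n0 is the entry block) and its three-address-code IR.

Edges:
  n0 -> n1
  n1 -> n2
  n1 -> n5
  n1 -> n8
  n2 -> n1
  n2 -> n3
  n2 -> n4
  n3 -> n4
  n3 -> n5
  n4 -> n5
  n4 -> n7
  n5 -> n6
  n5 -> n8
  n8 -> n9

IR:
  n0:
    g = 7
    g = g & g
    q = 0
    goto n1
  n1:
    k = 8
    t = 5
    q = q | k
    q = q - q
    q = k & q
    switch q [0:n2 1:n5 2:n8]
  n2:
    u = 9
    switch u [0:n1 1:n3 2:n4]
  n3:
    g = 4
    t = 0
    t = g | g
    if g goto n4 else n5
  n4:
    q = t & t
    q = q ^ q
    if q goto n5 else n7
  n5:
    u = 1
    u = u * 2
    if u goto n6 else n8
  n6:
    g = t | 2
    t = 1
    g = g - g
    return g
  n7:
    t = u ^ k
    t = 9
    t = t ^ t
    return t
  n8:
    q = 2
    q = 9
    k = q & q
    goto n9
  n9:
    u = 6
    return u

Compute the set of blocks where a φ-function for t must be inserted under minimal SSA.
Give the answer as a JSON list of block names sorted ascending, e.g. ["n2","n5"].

idom tree: n1←n0 n2←n1 n3←n2 n4←n2 n5←n1 n6←n5 n7←n4 n8←n1 n9←n8
Join-block Dom:
  n1: preds {n0,n2}: {n0} ∩ {n0,n1,n2} = {n0}; idom=n0
  n4: preds {n2,n3}: {n0,n1,n2} ∩ {n0,n1,n2,n3} = {n0,n1,n2}; idom=n2
  n5: preds {n1,n3,n4}: {n0,n1} ∩ {n0,n1,n2,n3} ∩ {n0,n1,n2,n4} = {n0,n1}; idom=n1
  n8: preds {n1,n5}: {n0,n1} ∩ {n0,n1,n5} = {n0,n1}; idom=n1

DF derivation:
  join n1 pred n0: · stop@n0
  join n1 pred n2: n2→n1 stop@n0
  join n4 pred n2: · stop@n2
  join n4 pred n3: n3 stop@n2
  join n5 pred n1: · stop@n1
  join n5 pred n3: n3→n2 stop@n1
  join n5 pred n4: n4→n2 stop@n1
  join n8 pred n1: · stop@n1
  join n8 pred n5: n5 stop@n1
  n0: DF=∅
  n1: DF={n1}
  n2: DF={n1,n5}
  n3: DF={n4,n5}
  n4: DF={n5}
  n5: DF={n8}
  n6: DF=∅
  n7: DF=∅
  n8: DF=∅
  n9: DF=∅

φ for t: defs {n1,n3,n6,n7}
  DF⁺ = {n1,n4,n5,n8}

Answer: ["n1", "n4", "n5", "n8"]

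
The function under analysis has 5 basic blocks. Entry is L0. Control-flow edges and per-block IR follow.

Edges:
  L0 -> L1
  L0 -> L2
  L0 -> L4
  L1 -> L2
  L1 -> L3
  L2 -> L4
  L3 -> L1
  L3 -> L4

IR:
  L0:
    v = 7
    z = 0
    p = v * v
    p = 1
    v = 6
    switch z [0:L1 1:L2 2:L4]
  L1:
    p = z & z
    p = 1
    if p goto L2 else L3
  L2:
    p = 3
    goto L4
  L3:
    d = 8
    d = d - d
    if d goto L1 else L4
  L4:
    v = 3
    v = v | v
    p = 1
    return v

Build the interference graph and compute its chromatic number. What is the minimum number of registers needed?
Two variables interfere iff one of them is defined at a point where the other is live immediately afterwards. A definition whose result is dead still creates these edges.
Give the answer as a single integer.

Block summaries:
  L0 def {p,v,z} use ∅
  L1 def {p} use {z}
  L2 def {p} use ∅
  L3 def {d} use ∅
  L4 def {p,v} use ∅

Backward fixpoint:
  L0 li=∅ lo={z}
  L1 li={z} lo={z}
  L2 li=∅ lo=∅
  L3 li={z} lo={z}
  L4 li=∅ lo=∅

Interference:
  d↔{z}
  p↔{v,z}
  v↔{p,z}
  z↔{d,p,v}

Chromatic number:
  clique {p,v,z} ⇒ need ≥ 3
  3-colouring: r0={z}  r1={d,p}  r2={v}
  χ = 3

Answer: 3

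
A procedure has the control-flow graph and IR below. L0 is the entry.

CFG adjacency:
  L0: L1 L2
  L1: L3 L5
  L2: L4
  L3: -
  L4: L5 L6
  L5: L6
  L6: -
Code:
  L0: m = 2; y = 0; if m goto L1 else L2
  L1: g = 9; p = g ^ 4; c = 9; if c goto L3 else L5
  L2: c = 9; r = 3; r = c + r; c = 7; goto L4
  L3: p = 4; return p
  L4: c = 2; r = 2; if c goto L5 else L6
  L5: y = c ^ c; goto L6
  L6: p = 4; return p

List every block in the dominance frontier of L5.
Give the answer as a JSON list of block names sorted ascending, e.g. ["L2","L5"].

idom tree: L1←L0 L2←L0 L3←L1 L4←L2 L5←L0 L6←L0
Dom∩ at merges:
  L5: preds {L1,L4}: {L0,L1} ∩ {L0,L2,L4} = {L0}; idom=L0
  L6: preds {L4,L5}: {L0,L2,L4} ∩ {L0,L5} = {L0}; idom=L0

DF derivation:
  join L5 pred L1: L1 stop@L0
  join L5 pred L4: L4→L2 stop@L0
  join L6 pred L4: L4→L2 stop@L0
  join L6 pred L5: L5 stop@L0
  L0: DF=∅
  L1: DF={L5}
  L2: DF={L5,L6}
  L3: DF=∅
  L4: DF={L5,L6}
  L5: DF={L6}
  L6: DF=∅

DF(L5) = ["L6"]

Answer: ["L6"]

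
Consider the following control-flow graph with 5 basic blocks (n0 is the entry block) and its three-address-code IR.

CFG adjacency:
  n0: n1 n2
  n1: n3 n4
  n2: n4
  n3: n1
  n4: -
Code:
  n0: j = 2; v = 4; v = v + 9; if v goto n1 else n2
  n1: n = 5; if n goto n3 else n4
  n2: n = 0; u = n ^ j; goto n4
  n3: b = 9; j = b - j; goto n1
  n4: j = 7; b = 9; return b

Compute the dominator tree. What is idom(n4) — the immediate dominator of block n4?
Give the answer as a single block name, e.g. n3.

Answer: n0

Analysis:
idom tree: n1←n0 n2←n0 n3←n1 n4←n0
Dom at joins:
  n1: preds {n0,n3}: {n0} ∩ {n0,n1,n3} = {n0}; idom=n0
  n4: preds {n1,n2}: {n0,n1} ∩ {n0,n2} = {n0}; idom=n0

idom(n4) = n0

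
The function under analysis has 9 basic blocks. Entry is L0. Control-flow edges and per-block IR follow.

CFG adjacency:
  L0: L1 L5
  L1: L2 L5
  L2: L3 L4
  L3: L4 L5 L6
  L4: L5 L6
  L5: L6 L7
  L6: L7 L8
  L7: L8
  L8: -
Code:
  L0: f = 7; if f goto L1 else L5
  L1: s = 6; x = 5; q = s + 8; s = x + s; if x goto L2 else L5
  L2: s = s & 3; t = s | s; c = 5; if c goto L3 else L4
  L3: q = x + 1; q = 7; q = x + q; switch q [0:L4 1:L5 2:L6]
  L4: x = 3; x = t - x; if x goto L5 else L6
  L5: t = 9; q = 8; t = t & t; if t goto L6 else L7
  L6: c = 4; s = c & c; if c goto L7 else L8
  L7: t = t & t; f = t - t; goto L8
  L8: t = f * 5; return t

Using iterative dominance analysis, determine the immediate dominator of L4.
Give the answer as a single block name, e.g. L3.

Answer: L2

Analysis:
idom tree: L1←L0 L2←L1 L3←L2 L4←L2 L5←L0 L6←L0 L7←L0 L8←L0
Join-block Dom:
  L4: preds {L2,L3}: {L0,L1,L2} ∩ {L0,L1,L2,L3} = {L0,L1,L2}; idom=L2
  L5: preds {L0,L1,L3,L4}: {L0} ∩ {L0,L1} ∩ {L0,L1,L2,L3} ∩ {L0,L1,L2,L4} = {L0}; idom=L0
  L6: preds {L3,L4,L5}: {L0,L1,L2,L3} ∩ {L0,L1,L2,L4} ∩ {L0,L5} = {L0}; idom=L0
  L7: preds {L5,L6}: {L0,L5} ∩ {L0,L6} = {L0}; idom=L0
  L8: preds {L6,L7}: {L0,L6} ∩ {L0,L7} = {L0}; idom=L0

idom(L4) = L2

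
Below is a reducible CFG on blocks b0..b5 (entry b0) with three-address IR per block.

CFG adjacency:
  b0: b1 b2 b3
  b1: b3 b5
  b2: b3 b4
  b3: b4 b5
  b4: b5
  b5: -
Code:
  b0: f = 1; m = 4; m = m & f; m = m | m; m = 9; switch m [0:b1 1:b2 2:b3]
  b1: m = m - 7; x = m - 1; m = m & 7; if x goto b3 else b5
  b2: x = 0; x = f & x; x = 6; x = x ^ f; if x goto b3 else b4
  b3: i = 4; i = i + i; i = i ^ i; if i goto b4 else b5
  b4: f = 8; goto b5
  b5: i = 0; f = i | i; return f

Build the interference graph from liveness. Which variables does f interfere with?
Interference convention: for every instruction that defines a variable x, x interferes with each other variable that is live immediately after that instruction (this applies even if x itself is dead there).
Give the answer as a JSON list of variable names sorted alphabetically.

Answer: ["m", "x"]

Working:
def/use:
  b0 def {f,m} use ∅
  b1 def {m,x} use {m}
  b2 def {x} use {f}
  b3 def {i} use ∅
  b4 def {f} use ∅
  b5 def {f,i} use ∅

Backward fixpoint:
  b0 li=∅ lo={f,m}
  b1 li={m} lo=∅
  b2 li={f} lo=∅
  b3 li=∅ lo=∅
  b4 li=∅ lo=∅
  b5 li=∅ lo=∅

Interfere edges:
  f: {m,x}
  i: ∅
  m: {f,x}
  x: {f,m}

N(f) = ["m", "x"]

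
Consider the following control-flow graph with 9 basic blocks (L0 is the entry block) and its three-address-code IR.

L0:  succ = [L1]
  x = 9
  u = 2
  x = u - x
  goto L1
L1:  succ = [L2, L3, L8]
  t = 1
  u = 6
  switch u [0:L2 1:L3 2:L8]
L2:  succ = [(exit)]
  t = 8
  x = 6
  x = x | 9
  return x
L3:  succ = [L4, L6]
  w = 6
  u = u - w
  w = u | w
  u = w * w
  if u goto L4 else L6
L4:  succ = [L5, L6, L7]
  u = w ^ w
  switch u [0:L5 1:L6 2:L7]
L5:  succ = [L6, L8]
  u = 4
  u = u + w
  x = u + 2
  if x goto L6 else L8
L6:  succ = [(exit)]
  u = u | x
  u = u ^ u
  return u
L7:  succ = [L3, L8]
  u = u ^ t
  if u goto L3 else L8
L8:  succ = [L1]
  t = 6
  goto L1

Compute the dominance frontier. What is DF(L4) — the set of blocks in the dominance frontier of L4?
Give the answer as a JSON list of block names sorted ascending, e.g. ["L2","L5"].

idom tree: L1←L0 L2←L1 L3←L1 L4←L3 L5←L4 L6←L3 L7←L4 L8←L1
Join-block Dom:
  L1: preds {L0,L8}: {L0} ∩ {L0,L1,L8} = {L0}; idom=L0
  L3: preds {L1,L7}: {L0,L1} ∩ {L0,L1,L3,L4,L7} = {L0,L1}; idom=L1
  L6: preds {L3,L4,L5}: {L0,L1,L3} ∩ {L0,L1,L3,L4} ∩ {L0,L1,L3,L4,L5} = {L0,L1,L3}; idom=L3
  L8: preds {L1,L5,L7}: {L0,L1} ∩ {L0,L1,L3,L4,L5} ∩ {L0,L1,L3,L4,L7} = {L0,L1}; idom=L1

Frontier:
  join L1 pred L0: · stop@L0
  join L1 pred L8: L8→L1 stop@L0
  join L3 pred L1: · stop@L1
  join L3 pred L7: L7→L4→L3 stop@L1
  join L6 pred L3: · stop@L3
  join L6 pred L4: L4 stop@L3
  join L6 pred L5: L5→L4 stop@L3
  join L8 pred L1: · stop@L1
  join L8 pred L5: L5→L4→L3 stop@L1
  join L8 pred L7: L7→L4→L3 stop@L1
  L0: DF=∅
  L1: DF={L1}
  L2: DF=∅
  L3: DF={L3,L8}
  L4: DF={L3,L6,L8}
  L5: DF={L6,L8}
  L6: DF=∅
  L7: DF={L3,L8}
  L8: DF={L1}

DF(L4) = ["L3", "L6", "L8"]

Answer: ["L3", "L6", "L8"]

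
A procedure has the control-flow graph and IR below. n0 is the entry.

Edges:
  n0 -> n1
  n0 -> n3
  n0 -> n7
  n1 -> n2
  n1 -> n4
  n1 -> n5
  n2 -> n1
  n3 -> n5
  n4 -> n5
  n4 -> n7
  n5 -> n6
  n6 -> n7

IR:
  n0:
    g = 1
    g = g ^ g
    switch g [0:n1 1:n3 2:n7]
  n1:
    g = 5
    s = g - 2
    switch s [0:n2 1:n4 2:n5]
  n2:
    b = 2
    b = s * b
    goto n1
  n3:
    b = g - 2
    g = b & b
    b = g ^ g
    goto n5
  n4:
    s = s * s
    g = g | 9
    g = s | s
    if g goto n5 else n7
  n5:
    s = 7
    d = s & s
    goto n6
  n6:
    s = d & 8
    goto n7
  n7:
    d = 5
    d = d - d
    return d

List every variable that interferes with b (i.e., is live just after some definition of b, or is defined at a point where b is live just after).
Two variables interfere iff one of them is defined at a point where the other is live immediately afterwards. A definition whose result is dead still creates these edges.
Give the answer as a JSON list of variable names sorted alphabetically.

Answer: ["s"]

Analysis:
Per-block:
  n0 def {g} use ∅
  n1 def {g,s} use ∅
  n2 def {b} use {s}
  n3 def {b,g} use {g}
  n4 def {g,s} use {g,s}
  n5 def {d,s} use ∅
  n6 def {s} use {d}
  n7 def {d} use ∅

Backward fixpoint:
  n0 li=∅ lo={g}
  n1 li=∅ lo={g,s}
  n2 li={s} lo=∅
  n3 li={g} lo=∅
  n4 li={g,s} lo=∅
  n5 li=∅ lo={d}
  n6 li={d} lo=∅
  n7 li=∅ lo=∅

Interference:
  b↔{s}
  d↔∅
  g↔{s}
  s↔{b,g}

N(b) = ["s"]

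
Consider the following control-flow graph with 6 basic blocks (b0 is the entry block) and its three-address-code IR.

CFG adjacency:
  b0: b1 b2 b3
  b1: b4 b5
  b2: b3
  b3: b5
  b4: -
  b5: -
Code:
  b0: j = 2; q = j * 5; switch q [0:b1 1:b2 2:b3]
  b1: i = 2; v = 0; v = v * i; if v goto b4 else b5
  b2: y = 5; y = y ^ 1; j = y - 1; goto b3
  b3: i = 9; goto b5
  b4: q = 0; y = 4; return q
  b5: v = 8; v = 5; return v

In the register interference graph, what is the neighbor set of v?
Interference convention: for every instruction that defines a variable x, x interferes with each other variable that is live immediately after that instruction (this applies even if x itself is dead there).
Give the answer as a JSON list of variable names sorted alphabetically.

Per-block:
  b0 def {j,q} use ∅
  b1 def {i,v} use ∅
  b2 def {j,y} use ∅
  b3 def {i} use ∅
  b4 def {q,y} use ∅
  b5 def {v} use ∅

Liveness:
  b0 li=∅ lo=∅
  b1 li=∅ lo=∅
  b2 li=∅ lo=∅
  b3 li=∅ lo=∅
  b4 li=∅ lo=∅
  b5 li=∅ lo=∅

Interfere edges:
  i: {v}
  j: ∅
  q: {y}
  v: {i}
  y: {q}

N(v) = ["i"]

Answer: ["i"]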